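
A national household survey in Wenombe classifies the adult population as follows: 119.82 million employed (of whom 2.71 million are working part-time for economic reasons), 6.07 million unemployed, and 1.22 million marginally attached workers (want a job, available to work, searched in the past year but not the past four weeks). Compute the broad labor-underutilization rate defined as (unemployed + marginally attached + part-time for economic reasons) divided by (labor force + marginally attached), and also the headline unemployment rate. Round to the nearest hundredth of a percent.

Labor force = 119.82 + 6.07 = 125.89 million.
Numerator = 6.07 + 1.22 + 2.71 = 10.00 million.
Denominator = 125.89 + 1.22 = 127.11 million.
Broad rate = 10.00 / 127.11 = 7.87%.
Headline unemployment rate = 6.07 / 125.89 = 4.82%.

Broad underutilization rate ≈ 7.87%; headline unemployment rate ≈ 4.82%.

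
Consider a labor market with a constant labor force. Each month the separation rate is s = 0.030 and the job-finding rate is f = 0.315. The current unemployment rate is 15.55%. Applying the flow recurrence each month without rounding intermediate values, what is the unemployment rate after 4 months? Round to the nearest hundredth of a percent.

Unemployment rate after four months ≈ 9.96%.

With a fixed labor force, u_{t+1} = u_t + s·(1−u_t) − f·u_t = u_t·(1−s−f) + s.
Here 1−s−f = 0.655 and s = 0.030.
u_1 = 0.155500 × 0.655 + 0.030 = 0.131852.
u_2 = 0.131852 × 0.655 + 0.030 = 0.116363.
u_3 = 0.116363 × 0.655 + 0.030 = 0.106218.
u_4 = 0.106218 × 0.655 + 0.030 = 0.099573.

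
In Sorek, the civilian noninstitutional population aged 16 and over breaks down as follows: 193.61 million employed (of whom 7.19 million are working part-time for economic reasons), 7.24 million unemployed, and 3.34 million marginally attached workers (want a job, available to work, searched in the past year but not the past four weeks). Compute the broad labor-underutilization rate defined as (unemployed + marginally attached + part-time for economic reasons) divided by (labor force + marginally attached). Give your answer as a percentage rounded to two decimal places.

Broad underutilization rate ≈ 8.70%.

Labor force = 193.61 + 7.24 = 200.85 million.
Numerator = 7.24 + 3.34 + 7.19 = 17.77 million.
Denominator = 200.85 + 3.34 = 204.19 million.
Broad rate = 17.77 / 204.19 = 8.70%.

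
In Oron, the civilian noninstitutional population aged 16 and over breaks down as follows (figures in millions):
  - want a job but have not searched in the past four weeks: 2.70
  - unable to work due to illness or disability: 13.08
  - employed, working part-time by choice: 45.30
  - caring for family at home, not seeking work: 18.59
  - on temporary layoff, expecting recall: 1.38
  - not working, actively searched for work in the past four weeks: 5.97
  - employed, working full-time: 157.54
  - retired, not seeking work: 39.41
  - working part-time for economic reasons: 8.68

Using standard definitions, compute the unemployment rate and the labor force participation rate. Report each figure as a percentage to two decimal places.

Employed = 45.30 + 157.54 + 8.68 = 211.52 million (anyone who worked, including part-time for economic reasons, counts as employed).
Unemployed = 1.38 + 5.97 = 7.35 million (jobless and actively searching, or on temporary layoff).
Labor force = 211.52 + 7.35 = 218.87 million.
Not in labor force = 2.70 + 13.08 + 18.59 + 39.41 = 73.78 million (those not working and not actively searching are outside the labor force — including those who want a job but have given up searching).
Civilian working-age population = 218.87 + 73.78 = 292.65 million.
Unemployment rate = 7.35 / 218.87 = 3.36%.
Labor force participation rate = 218.87 / 292.65 = 74.79%.

Unemployment rate ≈ 3.36%; labor force participation rate ≈ 74.79%.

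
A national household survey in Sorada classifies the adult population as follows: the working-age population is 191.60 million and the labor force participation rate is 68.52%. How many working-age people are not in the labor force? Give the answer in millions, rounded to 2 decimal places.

Share not in the labor force = 1 − 0.6852 = 0.3148.
Not in labor force = 0.3148 × 191.60 ≈ 60.32 million.

About 60.32 million are not in the labor force.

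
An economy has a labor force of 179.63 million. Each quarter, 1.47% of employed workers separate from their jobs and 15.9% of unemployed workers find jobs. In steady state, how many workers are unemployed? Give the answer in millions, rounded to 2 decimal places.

Steady-state unemployment rate u* = s/(s+f) = 1.47/(1.47+15.9) = 0.084629.
Unemployed = u* × labor force = 0.084629 × 179.63 ≈ 15.20 million.

About 15.20 million are unemployed in steady state.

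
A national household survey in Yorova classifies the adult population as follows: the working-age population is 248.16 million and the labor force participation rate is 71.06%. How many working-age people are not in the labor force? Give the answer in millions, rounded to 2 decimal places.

About 71.82 million are not in the labor force.

Share not in the labor force = 1 − 0.7106 = 0.2894.
Not in labor force = 0.2894 × 248.16 ≈ 71.82 million.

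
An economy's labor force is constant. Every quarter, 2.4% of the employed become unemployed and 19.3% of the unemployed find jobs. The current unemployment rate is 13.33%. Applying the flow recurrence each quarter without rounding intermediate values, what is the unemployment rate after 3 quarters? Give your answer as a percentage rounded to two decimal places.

Unemployment rate after three quarters ≈ 12.15%.

With a fixed labor force, u_{t+1} = u_t + s·(1−u_t) − f·u_t = u_t·(1−s−f) + s.
Here 1−s−f = 0.783 and s = 0.024.
u_1 = 0.133300 × 0.783 + 0.024 = 0.128374.
u_2 = 0.128374 × 0.783 + 0.024 = 0.124517.
u_3 = 0.124517 × 0.783 + 0.024 = 0.121497.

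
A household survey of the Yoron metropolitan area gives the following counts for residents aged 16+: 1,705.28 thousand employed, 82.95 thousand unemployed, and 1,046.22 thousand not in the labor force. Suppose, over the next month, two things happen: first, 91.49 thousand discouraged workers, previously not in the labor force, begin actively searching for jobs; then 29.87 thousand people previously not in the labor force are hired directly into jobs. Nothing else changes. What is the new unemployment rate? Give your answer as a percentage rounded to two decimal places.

Initially, labor force = 1,705.28 + 82.95 = 1,788.23 thousand, so u = 82.95/1,788.23 = 4.64%.
After the first change, unemployed and labor force both rise by 91.49 → E = 1,705.28, U = 174.44, labor force = 1,879.72 thousand.
After the second change, employed and labor force both rise by 29.87; unemployed unchanged → E = 1,735.15, U = 174.44, labor force = 1,909.59 thousand.
New unemployment rate = 174.44 / 1,909.59 = 9.13%.

New unemployment rate ≈ 9.13%.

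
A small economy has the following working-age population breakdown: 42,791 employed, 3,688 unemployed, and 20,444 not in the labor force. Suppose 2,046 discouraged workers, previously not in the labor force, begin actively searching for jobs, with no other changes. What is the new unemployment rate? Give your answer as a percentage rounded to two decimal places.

New unemployment rate ≈ 11.82%.

Initially, labor force = 42,791 + 3,688 = 46,479, so u = 3,688/46,479 = 7.93%.
After the change, unemployed and labor force both rise by 2,046 → E = 42,791, U = 5,734, labor force = 48,525.
New unemployment rate = 5,734 / 48,525 = 11.82%.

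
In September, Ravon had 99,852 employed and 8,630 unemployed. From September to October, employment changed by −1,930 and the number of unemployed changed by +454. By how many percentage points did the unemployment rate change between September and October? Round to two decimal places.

September: labor force = 99,852 + 8,630 = 108,482; u = 8,630/108,482 = 7.96%.
October: labor force = 97,922 + 9,084 = 107,006; u = 9,084/107,006 = 8.49%.
Change = 8.49% − 7.96% = +0.53 pp.

The unemployment rate changed by +0.53 percentage points.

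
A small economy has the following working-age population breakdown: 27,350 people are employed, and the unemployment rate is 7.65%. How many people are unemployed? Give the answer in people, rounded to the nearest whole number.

Let U be the number unemployed. The labor force is E + U, and U/(E+U) = 0.0765.
So U = 0.0765 × 27,350 / (1 − 0.0765) = 2092.28 / 0.9235 ≈ 2,266.

About 2,266 are unemployed.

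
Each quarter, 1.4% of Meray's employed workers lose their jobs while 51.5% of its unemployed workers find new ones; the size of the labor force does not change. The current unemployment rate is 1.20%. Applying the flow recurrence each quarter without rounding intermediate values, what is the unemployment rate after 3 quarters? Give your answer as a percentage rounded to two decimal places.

With a fixed labor force, u_{t+1} = u_t + s·(1−u_t) − f·u_t = u_t·(1−s−f) + s.
Here 1−s−f = 0.471 and s = 0.014.
u_1 = 0.012000 × 0.471 + 0.014 = 0.019652.
u_2 = 0.019652 × 0.471 + 0.014 = 0.023256.
u_3 = 0.023256 × 0.471 + 0.014 = 0.024954.

Unemployment rate after three quarters ≈ 2.50%.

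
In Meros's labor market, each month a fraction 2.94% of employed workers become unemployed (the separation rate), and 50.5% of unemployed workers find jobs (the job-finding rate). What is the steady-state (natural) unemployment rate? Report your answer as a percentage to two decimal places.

Steady-state unemployment rate ≈ 5.50%.

At steady state the flows balance: s·E = f·U, so U/(E+U) = s/(s+f).
u* = 2.94 / (2.94 + 50.5) = 2.94 / 53.44 = 5.50%.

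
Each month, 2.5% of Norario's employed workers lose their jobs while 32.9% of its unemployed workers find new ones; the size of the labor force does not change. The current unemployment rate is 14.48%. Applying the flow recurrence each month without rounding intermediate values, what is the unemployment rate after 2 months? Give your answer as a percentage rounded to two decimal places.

With a fixed labor force, u_{t+1} = u_t + s·(1−u_t) − f·u_t = u_t·(1−s−f) + s.
Here 1−s−f = 0.646 and s = 0.025.
u_1 = 0.144800 × 0.646 + 0.025 = 0.118541.
u_2 = 0.118541 × 0.646 + 0.025 = 0.101577.

Unemployment rate after two months ≈ 10.16%.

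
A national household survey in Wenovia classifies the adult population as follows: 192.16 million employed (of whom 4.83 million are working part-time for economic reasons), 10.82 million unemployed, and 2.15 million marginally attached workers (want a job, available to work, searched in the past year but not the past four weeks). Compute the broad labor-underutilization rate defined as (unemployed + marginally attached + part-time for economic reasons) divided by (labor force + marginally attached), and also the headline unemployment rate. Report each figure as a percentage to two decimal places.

Labor force = 192.16 + 10.82 = 202.98 million.
Numerator = 10.82 + 2.15 + 4.83 = 17.80 million.
Denominator = 202.98 + 2.15 = 205.13 million.
Broad rate = 17.80 / 205.13 = 8.68%.
Headline unemployment rate = 10.82 / 202.98 = 5.33%.

Broad underutilization rate ≈ 8.68%; headline unemployment rate ≈ 5.33%.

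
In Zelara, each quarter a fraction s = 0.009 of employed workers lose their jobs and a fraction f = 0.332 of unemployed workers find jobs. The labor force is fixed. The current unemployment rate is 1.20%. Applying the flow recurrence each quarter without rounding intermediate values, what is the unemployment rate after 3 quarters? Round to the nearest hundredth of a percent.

With a fixed labor force, u_{t+1} = u_t + s·(1−u_t) − f·u_t = u_t·(1−s−f) + s.
Here 1−s−f = 0.659 and s = 0.009.
u_1 = 0.012000 × 0.659 + 0.009 = 0.016908.
u_2 = 0.016908 × 0.659 + 0.009 = 0.020142.
u_3 = 0.020142 × 0.659 + 0.009 = 0.022274.

Unemployment rate after three quarters ≈ 2.23%.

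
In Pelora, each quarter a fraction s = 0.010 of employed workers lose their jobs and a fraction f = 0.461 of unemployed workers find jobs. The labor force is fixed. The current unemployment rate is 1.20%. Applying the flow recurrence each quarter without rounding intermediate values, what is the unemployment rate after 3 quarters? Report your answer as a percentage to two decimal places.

Unemployment rate after three quarters ≈ 1.99%.

With a fixed labor force, u_{t+1} = u_t + s·(1−u_t) − f·u_t = u_t·(1−s−f) + s.
Here 1−s−f = 0.529 and s = 0.010.
u_1 = 0.012000 × 0.529 + 0.010 = 0.016348.
u_2 = 0.016348 × 0.529 + 0.010 = 0.018648.
u_3 = 0.018648 × 0.529 + 0.010 = 0.019865.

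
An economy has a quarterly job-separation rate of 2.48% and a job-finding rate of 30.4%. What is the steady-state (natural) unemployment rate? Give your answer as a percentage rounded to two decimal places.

Steady-state unemployment rate ≈ 7.54%.

At steady state the flows balance: s·E = f·U, so U/(E+U) = s/(s+f).
u* = 2.48 / (2.48 + 30.4) = 2.48 / 32.88 = 7.54%.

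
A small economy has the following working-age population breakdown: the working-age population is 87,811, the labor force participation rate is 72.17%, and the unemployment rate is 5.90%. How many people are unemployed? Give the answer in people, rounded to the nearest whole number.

Labor force = 0.7217 × 87,811 = 63,373.
Unemployed = 0.0590 × 63,373 ≈ 3,739.

About 3,739 are unemployed.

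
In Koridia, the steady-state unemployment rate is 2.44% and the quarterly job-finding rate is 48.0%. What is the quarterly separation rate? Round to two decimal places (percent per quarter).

Separation rate ≈ 1.20% per quarter.

From u* = s/(s+f): s = u·f/(1−u).
s = 0.0244 × 48.0 / (1 − 0.0244) = 1.1712 / 0.9756 ≈ 1.20% per quarter.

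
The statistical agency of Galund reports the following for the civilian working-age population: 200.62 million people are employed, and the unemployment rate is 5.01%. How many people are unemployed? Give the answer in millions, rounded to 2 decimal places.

About 10.58 million are unemployed.

Let U be the number unemployed. The labor force is E + U, and U/(E+U) = 0.0501.
So U = 0.0501 × 200.62 / (1 − 0.0501) = 10.0511 / 0.9499 ≈ 10.58 million.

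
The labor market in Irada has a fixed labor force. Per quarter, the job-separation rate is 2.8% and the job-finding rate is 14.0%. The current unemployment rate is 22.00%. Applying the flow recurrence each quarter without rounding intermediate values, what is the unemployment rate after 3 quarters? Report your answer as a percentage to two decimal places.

Unemployment rate after three quarters ≈ 19.74%.

With a fixed labor force, u_{t+1} = u_t + s·(1−u_t) − f·u_t = u_t·(1−s−f) + s.
Here 1−s−f = 0.832 and s = 0.028.
u_1 = 0.220000 × 0.832 + 0.028 = 0.211040.
u_2 = 0.211040 × 0.832 + 0.028 = 0.203585.
u_3 = 0.203585 × 0.832 + 0.028 = 0.197383.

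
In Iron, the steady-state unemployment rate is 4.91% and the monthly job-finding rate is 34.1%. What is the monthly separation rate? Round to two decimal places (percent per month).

Separation rate ≈ 1.76% per month.

From u* = s/(s+f): s = u·f/(1−u).
s = 0.0491 × 34.1 / (1 − 0.0491) = 1.6743 / 0.9509 ≈ 1.76% per month.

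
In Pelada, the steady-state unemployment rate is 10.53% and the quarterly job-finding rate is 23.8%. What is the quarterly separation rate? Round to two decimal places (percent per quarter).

Separation rate ≈ 2.80% per quarter.

From u* = s/(s+f): s = u·f/(1−u).
s = 0.1053 × 23.8 / (1 − 0.1053) = 2.5061 / 0.8947 ≈ 2.80% per quarter.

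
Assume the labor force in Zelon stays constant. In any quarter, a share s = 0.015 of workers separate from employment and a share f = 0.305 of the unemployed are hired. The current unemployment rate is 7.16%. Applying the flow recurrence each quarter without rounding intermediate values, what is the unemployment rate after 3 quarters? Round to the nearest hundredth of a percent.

With a fixed labor force, u_{t+1} = u_t + s·(1−u_t) − f·u_t = u_t·(1−s−f) + s.
Here 1−s−f = 0.680 and s = 0.015.
u_1 = 0.071600 × 0.680 + 0.015 = 0.063688.
u_2 = 0.063688 × 0.680 + 0.015 = 0.058308.
u_3 = 0.058308 × 0.680 + 0.015 = 0.054649.

Unemployment rate after three quarters ≈ 5.46%.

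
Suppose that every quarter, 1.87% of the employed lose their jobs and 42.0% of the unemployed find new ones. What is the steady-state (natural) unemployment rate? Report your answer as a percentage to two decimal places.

Steady-state unemployment rate ≈ 4.26%.

At steady state the flows balance: s·E = f·U, so U/(E+U) = s/(s+f).
u* = 1.87 / (1.87 + 42.0) = 1.87 / 43.87 = 4.26%.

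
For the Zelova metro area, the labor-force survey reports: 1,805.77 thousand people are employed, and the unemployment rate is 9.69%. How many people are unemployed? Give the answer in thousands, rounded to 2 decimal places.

Let U be the number unemployed. The labor force is E + U, and U/(E+U) = 0.0969.
So U = 0.0969 × 1,805.77 / (1 − 0.0969) = 174.9791 / 0.9031 ≈ 193.75 thousand.

About 193.75 thousand are unemployed.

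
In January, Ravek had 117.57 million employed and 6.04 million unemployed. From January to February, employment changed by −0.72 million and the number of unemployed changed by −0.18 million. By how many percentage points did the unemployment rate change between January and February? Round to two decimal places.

January: labor force = 117.57 + 6.04 = 123.61; u = 6.04/123.61 = 4.89%.
February: labor force = 116.85 + 5.86 = 122.71; u = 5.86/122.71 = 4.78%.
Change = 4.78% − 4.89% = −0.11 pp.

The unemployment rate changed by −0.11 percentage points.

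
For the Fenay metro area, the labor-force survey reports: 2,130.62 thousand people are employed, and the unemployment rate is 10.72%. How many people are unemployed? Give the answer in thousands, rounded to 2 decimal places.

About 255.83 thousand are unemployed.

Let U be the number unemployed. The labor force is E + U, and U/(E+U) = 0.1072.
So U = 0.1072 × 2,130.62 / (1 − 0.1072) = 228.4025 / 0.8928 ≈ 255.83 thousand.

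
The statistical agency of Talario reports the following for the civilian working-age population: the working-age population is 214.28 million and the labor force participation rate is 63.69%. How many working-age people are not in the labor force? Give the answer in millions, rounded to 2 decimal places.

About 77.81 million are not in the labor force.

Share not in the labor force = 1 − 0.6369 = 0.3631.
Not in labor force = 0.3631 × 214.28 ≈ 77.81 million.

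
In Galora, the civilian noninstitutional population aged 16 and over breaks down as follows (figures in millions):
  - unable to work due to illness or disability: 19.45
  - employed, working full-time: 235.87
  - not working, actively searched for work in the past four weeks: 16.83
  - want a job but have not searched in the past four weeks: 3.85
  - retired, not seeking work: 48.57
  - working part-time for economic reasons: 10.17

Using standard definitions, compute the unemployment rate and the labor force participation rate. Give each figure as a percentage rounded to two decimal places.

Unemployment rate ≈ 6.40%; labor force participation rate ≈ 78.53%.

Employed = 235.87 + 10.17 = 246.04 million (anyone who worked, including part-time for economic reasons, counts as employed).
Unemployed = 16.83 million.
Labor force = 246.04 + 16.83 = 262.87 million.
Not in labor force = 19.45 + 3.85 + 48.57 = 71.87 million (those not working and not actively searching are outside the labor force — including those who want a job but have given up searching).
Civilian working-age population = 262.87 + 71.87 = 334.74 million.
Unemployment rate = 16.83 / 262.87 = 6.40%.
Labor force participation rate = 262.87 / 334.74 = 78.53%.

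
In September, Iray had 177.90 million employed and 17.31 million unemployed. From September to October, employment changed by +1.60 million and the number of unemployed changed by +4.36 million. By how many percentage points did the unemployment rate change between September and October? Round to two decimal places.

September: labor force = 177.90 + 17.31 = 195.21; u = 17.31/195.21 = 8.87%.
October: labor force = 179.50 + 21.67 = 201.17; u = 21.67/201.17 = 10.77%.
Change = 10.77% − 8.87% = +1.90 pp.

The unemployment rate changed by +1.90 percentage points.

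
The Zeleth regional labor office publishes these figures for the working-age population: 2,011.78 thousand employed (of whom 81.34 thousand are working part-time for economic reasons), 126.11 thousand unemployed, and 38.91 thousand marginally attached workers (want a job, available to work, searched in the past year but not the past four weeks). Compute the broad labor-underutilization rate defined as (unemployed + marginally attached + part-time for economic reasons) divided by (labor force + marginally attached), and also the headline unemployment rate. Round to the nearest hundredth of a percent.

Broad underutilization rate ≈ 11.32%; headline unemployment rate ≈ 5.90%.

Labor force = 2,011.78 + 126.11 = 2,137.89 thousand.
Numerator = 126.11 + 38.91 + 81.34 = 246.36 thousand.
Denominator = 2,137.89 + 38.91 = 2,176.80 thousand.
Broad rate = 246.36 / 2,176.80 = 11.32%.
Headline unemployment rate = 126.11 / 2,137.89 = 5.90%.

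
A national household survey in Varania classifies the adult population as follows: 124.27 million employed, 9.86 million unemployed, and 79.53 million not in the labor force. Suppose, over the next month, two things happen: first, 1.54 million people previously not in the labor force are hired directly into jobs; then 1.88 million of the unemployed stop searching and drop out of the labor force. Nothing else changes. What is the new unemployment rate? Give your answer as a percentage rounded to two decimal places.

New unemployment rate ≈ 5.96%.

Initially, labor force = 124.27 + 9.86 = 134.13 million, so u = 9.86/134.13 = 7.35%.
After the first change, employed and labor force both rise by 1.54; unemployed unchanged → E = 125.81, U = 9.86, labor force = 135.67 million.
After the second change, unemployed and labor force both fall by 1.88 → E = 125.81, U = 7.98, labor force = 133.79 million.
New unemployment rate = 7.98 / 133.79 = 5.96%.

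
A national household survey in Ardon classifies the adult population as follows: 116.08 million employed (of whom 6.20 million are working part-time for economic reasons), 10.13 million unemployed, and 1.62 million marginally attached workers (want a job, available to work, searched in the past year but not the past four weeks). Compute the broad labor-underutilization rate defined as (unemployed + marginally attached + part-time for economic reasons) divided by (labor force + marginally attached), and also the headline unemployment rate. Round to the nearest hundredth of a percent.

Labor force = 116.08 + 10.13 = 126.21 million.
Numerator = 10.13 + 1.62 + 6.20 = 17.95 million.
Denominator = 126.21 + 1.62 = 127.83 million.
Broad rate = 17.95 / 127.83 = 14.04%.
Headline unemployment rate = 10.13 / 126.21 = 8.03%.

Broad underutilization rate ≈ 14.04%; headline unemployment rate ≈ 8.03%.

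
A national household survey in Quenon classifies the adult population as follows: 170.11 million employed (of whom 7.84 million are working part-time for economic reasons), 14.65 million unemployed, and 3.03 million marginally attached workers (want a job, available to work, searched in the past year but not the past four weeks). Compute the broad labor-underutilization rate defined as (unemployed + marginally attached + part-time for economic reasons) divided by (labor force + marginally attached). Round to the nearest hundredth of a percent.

Labor force = 170.11 + 14.65 = 184.76 million.
Numerator = 14.65 + 3.03 + 7.84 = 25.52 million.
Denominator = 184.76 + 3.03 = 187.79 million.
Broad rate = 25.52 / 187.79 = 13.59%.

Broad underutilization rate ≈ 13.59%.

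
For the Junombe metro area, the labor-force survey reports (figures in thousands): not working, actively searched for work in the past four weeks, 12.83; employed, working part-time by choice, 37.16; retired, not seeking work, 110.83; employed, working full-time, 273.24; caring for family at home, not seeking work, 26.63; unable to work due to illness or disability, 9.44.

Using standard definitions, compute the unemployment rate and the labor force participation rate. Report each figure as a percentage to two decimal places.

Employed = 37.16 + 273.24 = 310.40 thousand.
Unemployed = 12.83 thousand.
Labor force = 310.40 + 12.83 = 323.23 thousand.
Not in labor force = 110.83 + 26.63 + 9.44 = 146.90 thousand (those not working and not actively searching are outside the labor force).
Civilian working-age population = 323.23 + 146.90 = 470.13 thousand.
Unemployment rate = 12.83 / 323.23 = 3.97%.
Labor force participation rate = 323.23 / 470.13 = 68.75%.

Unemployment rate ≈ 3.97%; labor force participation rate ≈ 68.75%.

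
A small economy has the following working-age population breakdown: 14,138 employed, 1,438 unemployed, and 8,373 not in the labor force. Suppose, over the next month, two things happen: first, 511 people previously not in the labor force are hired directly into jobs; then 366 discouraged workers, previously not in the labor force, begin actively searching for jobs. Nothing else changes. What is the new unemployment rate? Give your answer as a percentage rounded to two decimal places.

Initially, labor force = 14,138 + 1,438 = 15,576, so u = 1,438/15,576 = 9.23%.
After the first change, employed and labor force both rise by 511; unemployed unchanged → E = 14,649, U = 1,438, labor force = 16,087.
After the second change, unemployed and labor force both rise by 366 → E = 14,649, U = 1,804, labor force = 16,453.
New unemployment rate = 1,804 / 16,453 = 10.96%.

New unemployment rate ≈ 10.96%.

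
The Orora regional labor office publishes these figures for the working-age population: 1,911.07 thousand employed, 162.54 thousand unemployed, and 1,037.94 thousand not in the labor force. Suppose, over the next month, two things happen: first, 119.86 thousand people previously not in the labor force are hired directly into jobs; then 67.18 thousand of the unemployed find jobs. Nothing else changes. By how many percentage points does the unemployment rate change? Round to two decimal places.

Initially, labor force = 1,911.07 + 162.54 = 2,073.61 thousand, so u = 162.54/2,073.61 = 7.84%.
After the first change, employed and labor force both rise by 119.86; unemployed unchanged → E = 2,030.93, U = 162.54, labor force = 2,193.47 thousand.
After the second change, unemployed falls and employed rises by 67.18; labor force unchanged → E = 2,098.11, U = 95.36, labor force = 2,193.47 thousand.
New unemployment rate = 95.36 / 2,193.47 = 4.35%.
Change = 4.35% − 7.84% = −3.49 percentage points.

The unemployment rate changes by −3.49 percentage points.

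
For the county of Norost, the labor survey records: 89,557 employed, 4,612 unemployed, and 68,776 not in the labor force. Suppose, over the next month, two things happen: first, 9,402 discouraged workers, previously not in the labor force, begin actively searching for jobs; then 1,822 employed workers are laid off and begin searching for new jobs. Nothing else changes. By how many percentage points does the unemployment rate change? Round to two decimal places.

Initially, labor force = 89,557 + 4,612 = 94,169, so u = 4,612/94,169 = 4.90%.
After the first change, unemployed and labor force both rise by 9,402 → E = 89,557, U = 14,014, labor force = 103,571.
After the second change, employed falls and unemployed rises by 1,822; labor force unchanged → E = 87,735, U = 15,836, labor force = 103,571.
New unemployment rate = 15,836 / 103,571 = 15.29%.
Change = 15.29% − 4.90% = +10.39 percentage points.

The unemployment rate changes by +10.39 percentage points.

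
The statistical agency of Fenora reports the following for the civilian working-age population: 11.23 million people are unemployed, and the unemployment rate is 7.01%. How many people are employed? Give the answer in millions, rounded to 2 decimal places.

About 148.97 million are employed.

Labor force = U / u = 11.23 / 0.0701 ≈ 160.20 million.
Employed = labor force − unemployed = 160.20 − 11.23 = 148.97 million.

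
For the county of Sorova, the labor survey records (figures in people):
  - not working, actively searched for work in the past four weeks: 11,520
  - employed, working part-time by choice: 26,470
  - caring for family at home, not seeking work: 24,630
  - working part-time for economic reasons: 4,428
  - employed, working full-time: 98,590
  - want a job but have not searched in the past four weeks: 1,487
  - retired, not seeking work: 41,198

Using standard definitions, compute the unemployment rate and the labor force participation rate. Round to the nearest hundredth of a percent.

Employed = 26,470 + 4,428 + 98,590 = 129,488 (anyone who worked, including part-time for economic reasons, counts as employed).
Unemployed = 11,520.
Labor force = 129,488 + 11,520 = 141,008.
Not in labor force = 24,630 + 1,487 + 41,198 = 67,315 (those not working and not actively searching are outside the labor force — including those who want a job but have given up searching).
Civilian working-age population = 141,008 + 67,315 = 208,323.
Unemployment rate = 11,520 / 141,008 = 8.17%.
Labor force participation rate = 141,008 / 208,323 = 67.69%.

Unemployment rate ≈ 8.17%; labor force participation rate ≈ 67.69%.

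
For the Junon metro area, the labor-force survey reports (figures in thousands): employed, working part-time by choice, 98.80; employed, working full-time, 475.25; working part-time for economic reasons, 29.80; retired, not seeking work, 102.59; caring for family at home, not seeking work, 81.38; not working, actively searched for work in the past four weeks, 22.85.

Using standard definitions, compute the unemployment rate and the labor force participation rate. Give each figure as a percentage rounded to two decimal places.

Employed = 98.80 + 475.25 + 29.80 = 603.85 thousand (anyone who worked, including part-time for economic reasons, counts as employed).
Unemployed = 22.85 thousand.
Labor force = 603.85 + 22.85 = 626.70 thousand.
Not in labor force = 102.59 + 81.38 = 183.97 thousand (those not working and not actively searching are outside the labor force).
Civilian working-age population = 626.70 + 183.97 = 810.67 thousand.
Unemployment rate = 22.85 / 626.70 = 3.65%.
Labor force participation rate = 626.70 / 810.67 = 77.31%.

Unemployment rate ≈ 3.65%; labor force participation rate ≈ 77.31%.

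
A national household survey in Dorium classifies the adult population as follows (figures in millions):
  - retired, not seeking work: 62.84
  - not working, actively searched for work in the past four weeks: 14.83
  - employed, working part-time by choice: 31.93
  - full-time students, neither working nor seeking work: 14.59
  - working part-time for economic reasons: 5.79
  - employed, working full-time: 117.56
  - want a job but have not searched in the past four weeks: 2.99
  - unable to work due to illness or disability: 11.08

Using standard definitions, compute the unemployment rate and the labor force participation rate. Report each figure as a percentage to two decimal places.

Unemployment rate ≈ 8.72%; labor force participation rate ≈ 65.02%.

Employed = 31.93 + 5.79 + 117.56 = 155.28 million (anyone who worked, including part-time for economic reasons, counts as employed).
Unemployed = 14.83 million.
Labor force = 155.28 + 14.83 = 170.11 million.
Not in labor force = 62.84 + 14.59 + 2.99 + 11.08 = 91.50 million (those not working and not actively searching are outside the labor force — including those who want a job but have given up searching).
Civilian working-age population = 170.11 + 91.50 = 261.61 million.
Unemployment rate = 14.83 / 170.11 = 8.72%.
Labor force participation rate = 170.11 / 261.61 = 65.02%.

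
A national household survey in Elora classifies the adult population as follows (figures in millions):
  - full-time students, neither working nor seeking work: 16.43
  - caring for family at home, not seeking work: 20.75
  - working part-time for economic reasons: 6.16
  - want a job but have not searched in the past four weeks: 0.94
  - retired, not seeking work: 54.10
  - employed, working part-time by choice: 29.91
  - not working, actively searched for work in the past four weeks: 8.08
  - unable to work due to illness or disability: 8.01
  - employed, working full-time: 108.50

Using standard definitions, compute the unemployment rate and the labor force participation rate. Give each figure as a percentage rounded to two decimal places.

Employed = 6.16 + 29.91 + 108.50 = 144.57 million (anyone who worked, including part-time for economic reasons, counts as employed).
Unemployed = 8.08 million.
Labor force = 144.57 + 8.08 = 152.65 million.
Not in labor force = 16.43 + 20.75 + 0.94 + 54.10 + 8.01 = 100.23 million (those not working and not actively searching are outside the labor force — including those who want a job but have given up searching).
Civilian working-age population = 152.65 + 100.23 = 252.88 million.
Unemployment rate = 8.08 / 152.65 = 5.29%.
Labor force participation rate = 152.65 / 252.88 = 60.36%.

Unemployment rate ≈ 5.29%; labor force participation rate ≈ 60.36%.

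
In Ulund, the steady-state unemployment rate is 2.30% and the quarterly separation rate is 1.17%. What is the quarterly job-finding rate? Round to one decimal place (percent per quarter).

Job-finding rate ≈ 49.7% per quarter.

From u* = s/(s+f): f = s·(1−u)/u.
f = 1.17 × (1 − 0.0230) / 0.0230 = 1.1431 / 0.0230 ≈ 49.7% per quarter.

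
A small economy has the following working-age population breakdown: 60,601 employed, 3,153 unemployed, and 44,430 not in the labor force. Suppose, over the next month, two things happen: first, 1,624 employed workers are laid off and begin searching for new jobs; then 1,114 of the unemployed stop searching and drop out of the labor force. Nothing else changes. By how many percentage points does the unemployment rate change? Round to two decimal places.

The unemployment rate changes by +0.90 percentage points.

Initially, labor force = 60,601 + 3,153 = 63,754, so u = 3,153/63,754 = 4.95%.
After the first change, employed falls and unemployed rises by 1,624; labor force unchanged → E = 58,977, U = 4,777, labor force = 63,754.
After the second change, unemployed and labor force both fall by 1,114 → E = 58,977, U = 3,663, labor force = 62,640.
New unemployment rate = 3,663 / 62,640 = 5.85%.
Change = 5.85% − 4.95% = +0.90 percentage points.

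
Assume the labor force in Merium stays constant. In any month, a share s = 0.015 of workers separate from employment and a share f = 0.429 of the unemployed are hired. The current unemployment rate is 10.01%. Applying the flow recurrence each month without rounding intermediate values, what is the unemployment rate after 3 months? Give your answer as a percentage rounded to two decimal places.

With a fixed labor force, u_{t+1} = u_t + s·(1−u_t) − f·u_t = u_t·(1−s−f) + s.
Here 1−s−f = 0.556 and s = 0.015.
u_1 = 0.100100 × 0.556 + 0.015 = 0.070656.
u_2 = 0.070656 × 0.556 + 0.015 = 0.054285.
u_3 = 0.054285 × 0.556 + 0.015 = 0.045182.

Unemployment rate after three months ≈ 4.52%.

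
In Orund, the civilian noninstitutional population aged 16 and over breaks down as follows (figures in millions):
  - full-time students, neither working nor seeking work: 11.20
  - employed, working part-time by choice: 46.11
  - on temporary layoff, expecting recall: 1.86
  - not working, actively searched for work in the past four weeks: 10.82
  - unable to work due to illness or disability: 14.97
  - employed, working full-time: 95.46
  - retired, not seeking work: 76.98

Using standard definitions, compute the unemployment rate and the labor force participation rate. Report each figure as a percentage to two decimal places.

Employed = 46.11 + 95.46 = 141.57 million.
Unemployed = 1.86 + 10.82 = 12.68 million (jobless and actively searching, or on temporary layoff).
Labor force = 141.57 + 12.68 = 154.25 million.
Not in labor force = 11.20 + 14.97 + 76.98 = 103.15 million (those not working and not actively searching are outside the labor force).
Civilian working-age population = 154.25 + 103.15 = 257.40 million.
Unemployment rate = 12.68 / 154.25 = 8.22%.
Labor force participation rate = 154.25 / 257.40 = 59.93%.

Unemployment rate ≈ 8.22%; labor force participation rate ≈ 59.93%.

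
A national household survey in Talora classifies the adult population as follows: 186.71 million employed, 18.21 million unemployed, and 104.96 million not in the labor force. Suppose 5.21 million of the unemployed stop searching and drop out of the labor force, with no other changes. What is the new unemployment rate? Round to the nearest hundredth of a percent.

New unemployment rate ≈ 6.51%.

Initially, labor force = 186.71 + 18.21 = 204.92 million, so u = 18.21/204.92 = 8.89%.
After the change, unemployed and labor force both fall by 5.21 → E = 186.71, U = 13.00, labor force = 199.71 million.
New unemployment rate = 13.00 / 199.71 = 6.51%.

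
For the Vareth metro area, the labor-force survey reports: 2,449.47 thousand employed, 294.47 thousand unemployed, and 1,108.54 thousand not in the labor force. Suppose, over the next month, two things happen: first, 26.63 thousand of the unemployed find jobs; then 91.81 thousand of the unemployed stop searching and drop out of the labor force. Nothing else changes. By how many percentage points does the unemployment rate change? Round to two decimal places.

The unemployment rate changes by −4.09 percentage points.

Initially, labor force = 2,449.47 + 294.47 = 2,743.94 thousand, so u = 294.47/2,743.94 = 10.73%.
After the first change, unemployed falls and employed rises by 26.63; labor force unchanged → E = 2,476.10, U = 267.84, labor force = 2,743.94 thousand.
After the second change, unemployed and labor force both fall by 91.81 → E = 2,476.10, U = 176.03, labor force = 2,652.13 thousand.
New unemployment rate = 176.03 / 2,652.13 = 6.64%.
Change = 6.64% − 10.73% = −4.09 percentage points.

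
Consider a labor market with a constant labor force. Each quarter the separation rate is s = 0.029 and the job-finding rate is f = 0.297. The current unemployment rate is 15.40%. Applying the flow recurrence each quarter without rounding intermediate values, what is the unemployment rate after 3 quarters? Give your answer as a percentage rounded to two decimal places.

Unemployment rate after three quarters ≈ 10.89%.

With a fixed labor force, u_{t+1} = u_t + s·(1−u_t) − f·u_t = u_t·(1−s−f) + s.
Here 1−s−f = 0.674 and s = 0.029.
u_1 = 0.154000 × 0.674 + 0.029 = 0.132796.
u_2 = 0.132796 × 0.674 + 0.029 = 0.118505.
u_3 = 0.118505 × 0.674 + 0.029 = 0.108872.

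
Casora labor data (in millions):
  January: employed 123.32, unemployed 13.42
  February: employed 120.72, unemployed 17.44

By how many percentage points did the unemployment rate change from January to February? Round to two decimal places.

January: labor force = 123.32 + 13.42 = 136.74; u = 13.42/136.74 = 9.81%.
February: labor force = 120.72 + 17.44 = 138.16; u = 17.44/138.16 = 12.62%.
Change = 12.62% − 9.81% = +2.81 pp.

The unemployment rate changed by +2.81 percentage points.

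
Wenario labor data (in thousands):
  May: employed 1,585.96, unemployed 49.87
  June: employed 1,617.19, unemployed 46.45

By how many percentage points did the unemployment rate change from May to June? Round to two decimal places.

The unemployment rate changed by −0.26 percentage points.

May: labor force = 1,585.96 + 49.87 = 1,635.83; u = 49.87/1,635.83 = 3.05%.
June: labor force = 1,617.19 + 46.45 = 1,663.64; u = 46.45/1,663.64 = 2.79%.
Change = 2.79% − 3.05% = −0.26 pp.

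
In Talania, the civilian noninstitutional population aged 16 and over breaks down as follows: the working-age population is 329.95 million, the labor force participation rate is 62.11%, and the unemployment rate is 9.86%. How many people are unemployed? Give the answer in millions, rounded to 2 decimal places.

Labor force = 0.6211 × 329.95 = 204.93 million.
Unemployed = 0.0986 × 204.93 ≈ 20.21 million.

About 20.21 million are unemployed.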